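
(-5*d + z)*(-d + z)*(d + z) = 5*d^3 - d^2*z - 5*d*z^2 + z^3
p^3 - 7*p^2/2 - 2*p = p*(p - 4)*(p + 1/2)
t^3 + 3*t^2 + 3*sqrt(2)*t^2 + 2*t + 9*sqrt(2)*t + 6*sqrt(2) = (t + 1)*(t + 2)*(t + 3*sqrt(2))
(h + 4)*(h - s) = h^2 - h*s + 4*h - 4*s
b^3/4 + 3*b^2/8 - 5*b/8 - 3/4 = (b/4 + 1/2)*(b - 3/2)*(b + 1)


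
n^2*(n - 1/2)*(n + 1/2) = n^4 - n^2/4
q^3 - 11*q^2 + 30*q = q*(q - 6)*(q - 5)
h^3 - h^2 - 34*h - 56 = (h - 7)*(h + 2)*(h + 4)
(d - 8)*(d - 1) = d^2 - 9*d + 8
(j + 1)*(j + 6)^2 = j^3 + 13*j^2 + 48*j + 36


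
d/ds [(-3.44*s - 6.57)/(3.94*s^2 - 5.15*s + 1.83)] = (13.5536*s^2 + 51.7716*s - 40.1307)/(15.5236*s^4 - 40.582*s^3 + 40.9429*s^2 - 18.849*s + 3.3489)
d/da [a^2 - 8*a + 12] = 2*a - 8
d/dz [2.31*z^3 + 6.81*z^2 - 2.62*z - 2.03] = 6.93*z^2 + 13.62*z - 2.62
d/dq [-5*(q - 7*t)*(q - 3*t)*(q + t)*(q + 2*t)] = -20*q^3 + 105*q^2*t + 70*q*t^2 - 215*t^3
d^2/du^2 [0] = 0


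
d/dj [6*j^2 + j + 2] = 12*j + 1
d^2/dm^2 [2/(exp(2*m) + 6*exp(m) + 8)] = 4*(4*(exp(m) + 3)^2*exp(m) - (2*exp(m) + 3)*(exp(2*m) + 6*exp(m) + 8))*exp(m)/(exp(2*m) + 6*exp(m) + 8)^3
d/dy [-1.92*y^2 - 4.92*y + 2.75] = -3.84*y - 4.92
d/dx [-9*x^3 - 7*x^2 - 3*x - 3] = -27*x^2 - 14*x - 3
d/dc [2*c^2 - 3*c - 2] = 4*c - 3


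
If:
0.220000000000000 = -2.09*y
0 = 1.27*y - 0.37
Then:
No Solution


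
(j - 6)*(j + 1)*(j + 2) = j^3 - 3*j^2 - 16*j - 12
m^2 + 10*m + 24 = (m + 4)*(m + 6)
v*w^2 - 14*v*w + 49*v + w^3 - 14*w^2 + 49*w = (v + w)*(w - 7)^2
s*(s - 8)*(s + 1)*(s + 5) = s^4 - 2*s^3 - 43*s^2 - 40*s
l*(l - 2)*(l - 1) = l^3 - 3*l^2 + 2*l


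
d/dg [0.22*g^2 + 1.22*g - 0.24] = 0.44*g + 1.22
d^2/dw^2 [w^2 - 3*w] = 2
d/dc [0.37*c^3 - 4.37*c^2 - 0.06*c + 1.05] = 1.11*c^2 - 8.74*c - 0.06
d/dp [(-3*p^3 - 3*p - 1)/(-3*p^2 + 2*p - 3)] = (9*p^4 - 12*p^3 + 18*p^2 - 6*p + 11)/(9*p^4 - 12*p^3 + 22*p^2 - 12*p + 9)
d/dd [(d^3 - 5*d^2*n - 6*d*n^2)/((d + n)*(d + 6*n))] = (d^2 + 12*d*n - 36*n^2)/(d^2 + 12*d*n + 36*n^2)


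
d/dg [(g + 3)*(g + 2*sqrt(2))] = 2*g + 2*sqrt(2) + 3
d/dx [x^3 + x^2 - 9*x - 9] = 3*x^2 + 2*x - 9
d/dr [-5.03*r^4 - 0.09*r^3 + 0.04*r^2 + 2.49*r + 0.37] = -20.12*r^3 - 0.27*r^2 + 0.08*r + 2.49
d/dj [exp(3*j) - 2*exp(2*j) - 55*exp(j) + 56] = (3*exp(2*j) - 4*exp(j) - 55)*exp(j)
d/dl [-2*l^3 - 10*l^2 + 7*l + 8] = -6*l^2 - 20*l + 7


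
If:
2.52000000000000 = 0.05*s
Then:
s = 50.40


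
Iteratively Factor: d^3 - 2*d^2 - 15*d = (d - 5)*(d^2 + 3*d) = d*(d - 5)*(d + 3)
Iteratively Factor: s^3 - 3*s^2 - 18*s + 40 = (s - 2)*(s^2 - s - 20) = (s - 5)*(s - 2)*(s + 4)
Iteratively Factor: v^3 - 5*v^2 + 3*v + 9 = (v - 3)*(v^2 - 2*v - 3) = (v - 3)*(v + 1)*(v - 3)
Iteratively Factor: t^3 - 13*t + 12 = (t + 4)*(t^2 - 4*t + 3) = (t - 1)*(t + 4)*(t - 3)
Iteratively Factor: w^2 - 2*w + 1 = (w - 1)*(w - 1)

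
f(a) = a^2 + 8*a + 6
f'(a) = 2*a + 8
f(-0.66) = 1.16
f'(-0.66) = 6.68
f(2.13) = 27.58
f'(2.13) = 12.26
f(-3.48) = -9.73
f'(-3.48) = 1.04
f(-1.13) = -1.76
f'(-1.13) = 5.74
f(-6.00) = -6.00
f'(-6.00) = -4.00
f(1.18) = 16.83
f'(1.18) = 10.36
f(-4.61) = -9.63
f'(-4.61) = -1.22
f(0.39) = 9.27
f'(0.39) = 8.78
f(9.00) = 159.00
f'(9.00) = 26.00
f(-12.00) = 54.00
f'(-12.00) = -16.00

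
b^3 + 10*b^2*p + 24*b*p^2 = b*(b + 4*p)*(b + 6*p)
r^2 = r^2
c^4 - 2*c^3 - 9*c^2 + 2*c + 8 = (c - 4)*(c - 1)*(c + 1)*(c + 2)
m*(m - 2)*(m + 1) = m^3 - m^2 - 2*m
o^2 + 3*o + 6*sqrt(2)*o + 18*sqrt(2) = (o + 3)*(o + 6*sqrt(2))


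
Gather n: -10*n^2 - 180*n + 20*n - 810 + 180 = -10*n^2 - 160*n - 630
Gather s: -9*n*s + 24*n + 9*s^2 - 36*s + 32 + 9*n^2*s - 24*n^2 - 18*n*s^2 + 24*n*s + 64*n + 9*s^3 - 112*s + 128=-24*n^2 + 88*n + 9*s^3 + s^2*(9 - 18*n) + s*(9*n^2 + 15*n - 148) + 160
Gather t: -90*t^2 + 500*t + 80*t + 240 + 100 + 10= -90*t^2 + 580*t + 350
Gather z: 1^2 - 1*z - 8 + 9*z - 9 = 8*z - 16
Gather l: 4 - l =4 - l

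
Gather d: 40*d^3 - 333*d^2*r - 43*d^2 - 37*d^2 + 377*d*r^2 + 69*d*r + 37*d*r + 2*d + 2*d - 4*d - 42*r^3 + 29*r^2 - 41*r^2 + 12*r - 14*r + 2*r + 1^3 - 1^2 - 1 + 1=40*d^3 + d^2*(-333*r - 80) + d*(377*r^2 + 106*r) - 42*r^3 - 12*r^2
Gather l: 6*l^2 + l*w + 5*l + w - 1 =6*l^2 + l*(w + 5) + w - 1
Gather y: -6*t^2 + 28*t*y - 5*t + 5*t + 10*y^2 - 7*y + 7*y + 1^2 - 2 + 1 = -6*t^2 + 28*t*y + 10*y^2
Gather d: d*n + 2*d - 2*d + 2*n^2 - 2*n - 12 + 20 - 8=d*n + 2*n^2 - 2*n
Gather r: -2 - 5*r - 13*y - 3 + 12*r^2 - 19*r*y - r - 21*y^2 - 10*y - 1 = 12*r^2 + r*(-19*y - 6) - 21*y^2 - 23*y - 6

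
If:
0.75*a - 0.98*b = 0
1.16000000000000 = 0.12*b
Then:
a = 12.63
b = 9.67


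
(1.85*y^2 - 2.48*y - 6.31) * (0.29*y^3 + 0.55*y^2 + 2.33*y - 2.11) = 0.5365*y^5 + 0.2983*y^4 + 1.1166*y^3 - 13.1524*y^2 - 9.4695*y + 13.3141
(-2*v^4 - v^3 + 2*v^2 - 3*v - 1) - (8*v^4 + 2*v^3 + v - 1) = -10*v^4 - 3*v^3 + 2*v^2 - 4*v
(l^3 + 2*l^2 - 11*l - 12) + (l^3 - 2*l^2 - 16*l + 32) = 2*l^3 - 27*l + 20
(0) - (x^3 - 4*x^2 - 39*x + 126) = -x^3 + 4*x^2 + 39*x - 126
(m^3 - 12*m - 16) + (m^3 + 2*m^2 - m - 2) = 2*m^3 + 2*m^2 - 13*m - 18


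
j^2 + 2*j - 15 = (j - 3)*(j + 5)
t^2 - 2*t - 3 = (t - 3)*(t + 1)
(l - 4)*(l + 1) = l^2 - 3*l - 4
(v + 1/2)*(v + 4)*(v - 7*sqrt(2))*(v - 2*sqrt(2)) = v^4 - 9*sqrt(2)*v^3 + 9*v^3/2 - 81*sqrt(2)*v^2/2 + 30*v^2 - 18*sqrt(2)*v + 126*v + 56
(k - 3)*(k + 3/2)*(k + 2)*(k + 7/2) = k^4 + 4*k^3 - 23*k^2/4 - 141*k/4 - 63/2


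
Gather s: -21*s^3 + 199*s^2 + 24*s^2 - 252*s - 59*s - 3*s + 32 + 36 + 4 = -21*s^3 + 223*s^2 - 314*s + 72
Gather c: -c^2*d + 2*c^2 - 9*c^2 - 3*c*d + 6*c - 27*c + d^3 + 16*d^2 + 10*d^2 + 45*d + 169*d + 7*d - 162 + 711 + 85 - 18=c^2*(-d - 7) + c*(-3*d - 21) + d^3 + 26*d^2 + 221*d + 616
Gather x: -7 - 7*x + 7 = -7*x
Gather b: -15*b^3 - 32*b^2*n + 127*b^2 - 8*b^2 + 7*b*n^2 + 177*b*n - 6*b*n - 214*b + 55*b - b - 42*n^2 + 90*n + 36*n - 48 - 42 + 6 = -15*b^3 + b^2*(119 - 32*n) + b*(7*n^2 + 171*n - 160) - 42*n^2 + 126*n - 84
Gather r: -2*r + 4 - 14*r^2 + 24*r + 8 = -14*r^2 + 22*r + 12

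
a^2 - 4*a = a*(a - 4)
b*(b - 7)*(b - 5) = b^3 - 12*b^2 + 35*b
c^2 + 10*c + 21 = (c + 3)*(c + 7)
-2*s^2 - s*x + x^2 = (-2*s + x)*(s + x)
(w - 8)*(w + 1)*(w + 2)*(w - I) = w^4 - 5*w^3 - I*w^3 - 22*w^2 + 5*I*w^2 - 16*w + 22*I*w + 16*I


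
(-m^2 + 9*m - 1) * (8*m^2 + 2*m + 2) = -8*m^4 + 70*m^3 + 8*m^2 + 16*m - 2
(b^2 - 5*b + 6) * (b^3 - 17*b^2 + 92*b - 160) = b^5 - 22*b^4 + 183*b^3 - 722*b^2 + 1352*b - 960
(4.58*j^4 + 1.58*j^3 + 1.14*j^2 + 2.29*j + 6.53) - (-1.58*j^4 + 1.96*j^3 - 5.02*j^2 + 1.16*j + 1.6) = 6.16*j^4 - 0.38*j^3 + 6.16*j^2 + 1.13*j + 4.93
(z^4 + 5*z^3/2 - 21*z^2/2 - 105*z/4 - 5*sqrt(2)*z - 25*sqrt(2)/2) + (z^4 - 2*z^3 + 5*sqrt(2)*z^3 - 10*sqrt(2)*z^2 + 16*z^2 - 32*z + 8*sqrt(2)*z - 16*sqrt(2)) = 2*z^4 + z^3/2 + 5*sqrt(2)*z^3 - 10*sqrt(2)*z^2 + 11*z^2/2 - 233*z/4 + 3*sqrt(2)*z - 57*sqrt(2)/2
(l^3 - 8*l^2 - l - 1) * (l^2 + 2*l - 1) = l^5 - 6*l^4 - 18*l^3 + 5*l^2 - l + 1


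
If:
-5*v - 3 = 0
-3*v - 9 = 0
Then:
No Solution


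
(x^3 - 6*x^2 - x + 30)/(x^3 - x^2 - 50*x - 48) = (-x^3 + 6*x^2 + x - 30)/(-x^3 + x^2 + 50*x + 48)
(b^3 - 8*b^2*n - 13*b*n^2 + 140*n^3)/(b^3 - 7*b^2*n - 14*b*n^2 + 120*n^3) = (b - 7*n)/(b - 6*n)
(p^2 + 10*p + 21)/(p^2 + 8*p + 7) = (p + 3)/(p + 1)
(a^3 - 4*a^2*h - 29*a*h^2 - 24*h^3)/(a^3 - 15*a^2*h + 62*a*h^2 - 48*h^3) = (a^2 + 4*a*h + 3*h^2)/(a^2 - 7*a*h + 6*h^2)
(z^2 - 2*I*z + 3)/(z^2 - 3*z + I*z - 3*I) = (z - 3*I)/(z - 3)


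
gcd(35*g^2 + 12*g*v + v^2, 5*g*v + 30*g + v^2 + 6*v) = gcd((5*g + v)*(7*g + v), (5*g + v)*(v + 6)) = 5*g + v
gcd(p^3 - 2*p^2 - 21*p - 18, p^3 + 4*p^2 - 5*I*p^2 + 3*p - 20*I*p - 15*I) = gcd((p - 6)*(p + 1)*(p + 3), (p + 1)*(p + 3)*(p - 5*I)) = p^2 + 4*p + 3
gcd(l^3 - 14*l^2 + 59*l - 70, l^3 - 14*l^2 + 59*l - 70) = l^3 - 14*l^2 + 59*l - 70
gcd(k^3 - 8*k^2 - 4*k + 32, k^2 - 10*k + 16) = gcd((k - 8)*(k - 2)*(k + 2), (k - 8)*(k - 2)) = k^2 - 10*k + 16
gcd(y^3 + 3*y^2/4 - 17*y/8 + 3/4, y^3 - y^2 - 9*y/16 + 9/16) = y - 3/4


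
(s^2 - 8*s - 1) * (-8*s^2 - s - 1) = -8*s^4 + 63*s^3 + 15*s^2 + 9*s + 1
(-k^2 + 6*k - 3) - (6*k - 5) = 2 - k^2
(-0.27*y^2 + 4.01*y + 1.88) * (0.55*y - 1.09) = -0.1485*y^3 + 2.4998*y^2 - 3.3369*y - 2.0492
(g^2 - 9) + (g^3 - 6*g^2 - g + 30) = g^3 - 5*g^2 - g + 21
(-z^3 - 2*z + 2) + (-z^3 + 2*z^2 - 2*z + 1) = -2*z^3 + 2*z^2 - 4*z + 3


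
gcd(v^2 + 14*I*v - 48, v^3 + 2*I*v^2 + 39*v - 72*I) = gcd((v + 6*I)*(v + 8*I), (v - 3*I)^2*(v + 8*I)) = v + 8*I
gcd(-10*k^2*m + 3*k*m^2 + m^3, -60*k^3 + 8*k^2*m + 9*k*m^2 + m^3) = 10*k^2 - 3*k*m - m^2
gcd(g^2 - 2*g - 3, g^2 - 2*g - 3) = g^2 - 2*g - 3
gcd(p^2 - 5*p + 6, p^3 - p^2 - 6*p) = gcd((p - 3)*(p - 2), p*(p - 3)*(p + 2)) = p - 3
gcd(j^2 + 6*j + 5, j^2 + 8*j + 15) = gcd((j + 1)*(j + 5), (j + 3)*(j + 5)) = j + 5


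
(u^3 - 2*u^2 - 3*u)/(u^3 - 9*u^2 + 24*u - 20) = u*(u^2 - 2*u - 3)/(u^3 - 9*u^2 + 24*u - 20)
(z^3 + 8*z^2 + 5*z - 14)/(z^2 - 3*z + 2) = (z^2 + 9*z + 14)/(z - 2)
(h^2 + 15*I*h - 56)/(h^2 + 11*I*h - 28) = (h + 8*I)/(h + 4*I)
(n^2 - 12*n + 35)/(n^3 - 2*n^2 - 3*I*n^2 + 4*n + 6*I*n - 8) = (n^2 - 12*n + 35)/(n^3 + n^2*(-2 - 3*I) + n*(4 + 6*I) - 8)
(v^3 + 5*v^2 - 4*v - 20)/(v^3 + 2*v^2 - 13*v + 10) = (v + 2)/(v - 1)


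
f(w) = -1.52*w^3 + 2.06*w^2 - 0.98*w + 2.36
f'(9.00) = -333.26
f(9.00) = -947.68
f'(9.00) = -333.26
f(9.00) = -947.68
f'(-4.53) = -113.22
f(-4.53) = 190.37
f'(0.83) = -0.70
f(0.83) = 2.10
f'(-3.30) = -64.23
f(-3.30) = 82.65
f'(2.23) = -14.47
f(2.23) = -6.44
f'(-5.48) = -160.50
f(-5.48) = 319.73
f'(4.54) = -76.26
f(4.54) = -101.87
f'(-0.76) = -6.75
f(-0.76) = 4.96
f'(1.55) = -5.55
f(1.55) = 0.13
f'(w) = -4.56*w^2 + 4.12*w - 0.98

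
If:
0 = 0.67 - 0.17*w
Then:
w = 3.94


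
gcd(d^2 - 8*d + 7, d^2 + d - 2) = d - 1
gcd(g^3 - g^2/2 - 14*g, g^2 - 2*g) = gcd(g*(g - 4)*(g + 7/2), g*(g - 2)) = g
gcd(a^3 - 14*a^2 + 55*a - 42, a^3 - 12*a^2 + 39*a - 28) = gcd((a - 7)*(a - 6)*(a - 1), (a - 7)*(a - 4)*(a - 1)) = a^2 - 8*a + 7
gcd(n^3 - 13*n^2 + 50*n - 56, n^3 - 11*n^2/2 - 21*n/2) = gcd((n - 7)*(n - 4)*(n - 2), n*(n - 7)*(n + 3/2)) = n - 7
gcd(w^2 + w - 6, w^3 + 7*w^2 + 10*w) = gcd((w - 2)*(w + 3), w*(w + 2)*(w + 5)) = 1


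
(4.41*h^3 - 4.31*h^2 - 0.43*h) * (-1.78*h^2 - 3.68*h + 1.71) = -7.8498*h^5 - 8.557*h^4 + 24.1673*h^3 - 5.7877*h^2 - 0.7353*h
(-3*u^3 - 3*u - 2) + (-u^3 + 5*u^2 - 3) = -4*u^3 + 5*u^2 - 3*u - 5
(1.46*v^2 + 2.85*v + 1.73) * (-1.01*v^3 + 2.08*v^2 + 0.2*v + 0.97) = -1.4746*v^5 + 0.1583*v^4 + 4.4727*v^3 + 5.5846*v^2 + 3.1105*v + 1.6781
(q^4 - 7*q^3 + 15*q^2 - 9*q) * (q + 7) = q^5 - 34*q^3 + 96*q^2 - 63*q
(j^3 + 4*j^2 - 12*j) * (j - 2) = j^4 + 2*j^3 - 20*j^2 + 24*j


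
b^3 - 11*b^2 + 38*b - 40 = (b - 5)*(b - 4)*(b - 2)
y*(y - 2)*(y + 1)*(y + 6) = y^4 + 5*y^3 - 8*y^2 - 12*y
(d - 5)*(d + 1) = d^2 - 4*d - 5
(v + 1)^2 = v^2 + 2*v + 1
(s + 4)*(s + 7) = s^2 + 11*s + 28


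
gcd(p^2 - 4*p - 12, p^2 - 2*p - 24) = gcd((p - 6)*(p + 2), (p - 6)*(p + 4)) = p - 6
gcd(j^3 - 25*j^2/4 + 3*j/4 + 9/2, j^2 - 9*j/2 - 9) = j - 6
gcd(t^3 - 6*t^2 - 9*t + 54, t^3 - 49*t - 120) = t + 3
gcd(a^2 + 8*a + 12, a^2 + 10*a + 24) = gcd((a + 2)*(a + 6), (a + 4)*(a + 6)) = a + 6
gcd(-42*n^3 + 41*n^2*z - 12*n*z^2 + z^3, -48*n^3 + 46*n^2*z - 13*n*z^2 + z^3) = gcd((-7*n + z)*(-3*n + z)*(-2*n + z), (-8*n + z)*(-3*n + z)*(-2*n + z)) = 6*n^2 - 5*n*z + z^2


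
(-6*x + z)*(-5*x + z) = 30*x^2 - 11*x*z + z^2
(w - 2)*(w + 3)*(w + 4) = w^3 + 5*w^2 - 2*w - 24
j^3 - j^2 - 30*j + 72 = (j - 4)*(j - 3)*(j + 6)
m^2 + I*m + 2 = (m - I)*(m + 2*I)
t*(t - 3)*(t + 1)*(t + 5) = t^4 + 3*t^3 - 13*t^2 - 15*t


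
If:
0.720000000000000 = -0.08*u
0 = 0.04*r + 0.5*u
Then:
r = 112.50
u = -9.00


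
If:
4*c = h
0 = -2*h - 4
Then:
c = -1/2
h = -2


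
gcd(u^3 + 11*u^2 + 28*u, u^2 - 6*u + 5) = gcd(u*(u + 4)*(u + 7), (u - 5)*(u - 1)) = 1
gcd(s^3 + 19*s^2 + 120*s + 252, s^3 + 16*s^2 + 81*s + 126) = s^2 + 13*s + 42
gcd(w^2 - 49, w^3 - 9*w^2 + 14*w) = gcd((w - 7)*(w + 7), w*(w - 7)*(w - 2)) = w - 7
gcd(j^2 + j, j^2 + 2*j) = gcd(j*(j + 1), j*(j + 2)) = j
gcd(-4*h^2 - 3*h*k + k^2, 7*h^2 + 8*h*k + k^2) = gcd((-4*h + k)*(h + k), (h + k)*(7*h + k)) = h + k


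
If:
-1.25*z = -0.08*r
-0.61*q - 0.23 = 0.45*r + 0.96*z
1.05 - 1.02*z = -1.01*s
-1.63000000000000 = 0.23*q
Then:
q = -7.09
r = 8.00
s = -0.52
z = 0.51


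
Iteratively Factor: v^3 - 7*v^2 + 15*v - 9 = (v - 3)*(v^2 - 4*v + 3) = (v - 3)^2*(v - 1)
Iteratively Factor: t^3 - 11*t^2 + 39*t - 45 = (t - 5)*(t^2 - 6*t + 9) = (t - 5)*(t - 3)*(t - 3)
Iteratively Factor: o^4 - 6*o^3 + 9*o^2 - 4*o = (o - 1)*(o^3 - 5*o^2 + 4*o) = (o - 4)*(o - 1)*(o^2 - o) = (o - 4)*(o - 1)^2*(o)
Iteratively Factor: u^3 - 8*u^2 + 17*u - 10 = (u - 1)*(u^2 - 7*u + 10) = (u - 5)*(u - 1)*(u - 2)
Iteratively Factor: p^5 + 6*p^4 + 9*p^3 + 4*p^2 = (p)*(p^4 + 6*p^3 + 9*p^2 + 4*p) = p*(p + 4)*(p^3 + 2*p^2 + p) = p*(p + 1)*(p + 4)*(p^2 + p) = p^2*(p + 1)*(p + 4)*(p + 1)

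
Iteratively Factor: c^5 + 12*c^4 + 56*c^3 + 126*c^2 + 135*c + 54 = (c + 2)*(c^4 + 10*c^3 + 36*c^2 + 54*c + 27) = (c + 2)*(c + 3)*(c^3 + 7*c^2 + 15*c + 9) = (c + 1)*(c + 2)*(c + 3)*(c^2 + 6*c + 9) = (c + 1)*(c + 2)*(c + 3)^2*(c + 3)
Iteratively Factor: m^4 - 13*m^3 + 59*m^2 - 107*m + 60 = (m - 4)*(m^3 - 9*m^2 + 23*m - 15) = (m - 4)*(m - 3)*(m^2 - 6*m + 5) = (m - 5)*(m - 4)*(m - 3)*(m - 1)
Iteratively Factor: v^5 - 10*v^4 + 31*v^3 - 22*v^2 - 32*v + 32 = (v - 1)*(v^4 - 9*v^3 + 22*v^2 - 32) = (v - 2)*(v - 1)*(v^3 - 7*v^2 + 8*v + 16) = (v - 4)*(v - 2)*(v - 1)*(v^2 - 3*v - 4) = (v - 4)*(v - 2)*(v - 1)*(v + 1)*(v - 4)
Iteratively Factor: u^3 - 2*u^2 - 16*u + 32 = (u - 4)*(u^2 + 2*u - 8) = (u - 4)*(u + 4)*(u - 2)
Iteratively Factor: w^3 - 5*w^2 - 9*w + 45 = (w + 3)*(w^2 - 8*w + 15) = (w - 5)*(w + 3)*(w - 3)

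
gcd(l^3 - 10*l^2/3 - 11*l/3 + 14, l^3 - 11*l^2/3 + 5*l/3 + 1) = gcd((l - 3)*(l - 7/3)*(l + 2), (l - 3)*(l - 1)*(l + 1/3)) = l - 3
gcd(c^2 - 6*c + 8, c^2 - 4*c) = c - 4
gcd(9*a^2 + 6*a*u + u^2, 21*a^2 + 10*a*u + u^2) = 3*a + u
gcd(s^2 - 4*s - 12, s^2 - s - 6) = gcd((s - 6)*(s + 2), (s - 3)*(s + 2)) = s + 2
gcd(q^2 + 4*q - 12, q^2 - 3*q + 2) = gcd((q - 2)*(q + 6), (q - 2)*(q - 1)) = q - 2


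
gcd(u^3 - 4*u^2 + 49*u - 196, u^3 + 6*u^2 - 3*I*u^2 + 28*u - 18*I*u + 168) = u - 7*I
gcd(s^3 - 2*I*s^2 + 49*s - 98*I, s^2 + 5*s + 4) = 1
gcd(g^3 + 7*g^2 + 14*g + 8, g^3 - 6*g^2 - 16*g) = g + 2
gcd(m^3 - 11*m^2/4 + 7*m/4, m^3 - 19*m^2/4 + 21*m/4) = m^2 - 7*m/4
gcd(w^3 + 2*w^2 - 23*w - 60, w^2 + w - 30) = w - 5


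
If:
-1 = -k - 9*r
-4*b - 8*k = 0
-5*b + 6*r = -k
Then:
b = 4/31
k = -2/31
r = 11/93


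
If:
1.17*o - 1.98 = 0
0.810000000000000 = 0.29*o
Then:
No Solution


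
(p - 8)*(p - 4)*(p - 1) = p^3 - 13*p^2 + 44*p - 32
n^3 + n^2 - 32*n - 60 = (n - 6)*(n + 2)*(n + 5)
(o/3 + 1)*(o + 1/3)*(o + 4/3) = o^3/3 + 14*o^2/9 + 49*o/27 + 4/9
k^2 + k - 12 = (k - 3)*(k + 4)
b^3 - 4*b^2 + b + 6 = (b - 3)*(b - 2)*(b + 1)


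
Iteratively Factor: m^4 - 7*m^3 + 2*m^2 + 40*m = (m - 5)*(m^3 - 2*m^2 - 8*m) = (m - 5)*(m - 4)*(m^2 + 2*m) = m*(m - 5)*(m - 4)*(m + 2)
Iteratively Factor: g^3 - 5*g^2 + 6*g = (g)*(g^2 - 5*g + 6) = g*(g - 2)*(g - 3)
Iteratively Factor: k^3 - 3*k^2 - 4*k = (k - 4)*(k^2 + k) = k*(k - 4)*(k + 1)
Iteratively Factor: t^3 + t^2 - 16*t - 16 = (t + 1)*(t^2 - 16) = (t + 1)*(t + 4)*(t - 4)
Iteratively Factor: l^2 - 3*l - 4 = (l - 4)*(l + 1)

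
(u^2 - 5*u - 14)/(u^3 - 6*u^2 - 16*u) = (u - 7)/(u*(u - 8))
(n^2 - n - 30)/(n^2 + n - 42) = (n + 5)/(n + 7)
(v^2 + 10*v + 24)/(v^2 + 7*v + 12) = (v + 6)/(v + 3)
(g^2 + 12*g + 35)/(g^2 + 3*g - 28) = (g + 5)/(g - 4)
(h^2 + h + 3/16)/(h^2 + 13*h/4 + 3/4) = (h + 3/4)/(h + 3)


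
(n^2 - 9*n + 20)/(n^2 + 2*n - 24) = (n - 5)/(n + 6)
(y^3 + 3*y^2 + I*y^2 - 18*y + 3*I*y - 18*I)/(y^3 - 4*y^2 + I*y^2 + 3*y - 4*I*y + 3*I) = (y + 6)/(y - 1)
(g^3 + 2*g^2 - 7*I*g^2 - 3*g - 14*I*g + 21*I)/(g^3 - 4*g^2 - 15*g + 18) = (g - 7*I)/(g - 6)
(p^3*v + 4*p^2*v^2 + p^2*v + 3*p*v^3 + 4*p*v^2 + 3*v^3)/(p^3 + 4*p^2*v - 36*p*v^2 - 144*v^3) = v*(p^3 + 4*p^2*v + p^2 + 3*p*v^2 + 4*p*v + 3*v^2)/(p^3 + 4*p^2*v - 36*p*v^2 - 144*v^3)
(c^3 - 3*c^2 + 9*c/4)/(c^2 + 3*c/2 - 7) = c*(4*c^2 - 12*c + 9)/(2*(2*c^2 + 3*c - 14))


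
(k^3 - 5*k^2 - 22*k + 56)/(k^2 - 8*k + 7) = (k^2 + 2*k - 8)/(k - 1)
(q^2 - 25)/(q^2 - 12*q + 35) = (q + 5)/(q - 7)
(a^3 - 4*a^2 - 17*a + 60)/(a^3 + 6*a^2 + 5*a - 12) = (a^2 - 8*a + 15)/(a^2 + 2*a - 3)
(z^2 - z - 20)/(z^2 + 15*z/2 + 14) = 2*(z - 5)/(2*z + 7)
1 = 1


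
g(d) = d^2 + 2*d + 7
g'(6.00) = 14.00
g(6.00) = 55.00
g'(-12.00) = -22.00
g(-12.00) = 127.00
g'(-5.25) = -8.50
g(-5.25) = 24.06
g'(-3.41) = -4.82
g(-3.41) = 11.81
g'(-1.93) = -1.86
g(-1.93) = 6.86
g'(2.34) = 6.68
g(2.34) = 17.16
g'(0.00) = 2.00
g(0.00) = 7.00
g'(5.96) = 13.92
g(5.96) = 54.44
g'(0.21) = 2.42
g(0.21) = 7.46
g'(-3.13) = -4.26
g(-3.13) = 10.54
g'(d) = 2*d + 2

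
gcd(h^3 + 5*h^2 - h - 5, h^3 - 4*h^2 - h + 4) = h^2 - 1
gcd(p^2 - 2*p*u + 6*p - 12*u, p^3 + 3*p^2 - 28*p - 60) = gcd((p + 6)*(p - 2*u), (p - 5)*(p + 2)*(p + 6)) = p + 6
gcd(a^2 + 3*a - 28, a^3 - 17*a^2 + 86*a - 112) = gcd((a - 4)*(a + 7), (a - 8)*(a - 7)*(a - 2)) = 1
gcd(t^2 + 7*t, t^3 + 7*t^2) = t^2 + 7*t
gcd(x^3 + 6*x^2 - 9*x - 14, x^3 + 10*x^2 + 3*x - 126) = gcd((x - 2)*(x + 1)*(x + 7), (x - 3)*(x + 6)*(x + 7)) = x + 7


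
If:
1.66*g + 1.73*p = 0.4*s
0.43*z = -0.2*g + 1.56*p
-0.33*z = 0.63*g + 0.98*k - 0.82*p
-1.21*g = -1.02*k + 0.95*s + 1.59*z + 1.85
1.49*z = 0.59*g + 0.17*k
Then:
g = -0.26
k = 0.15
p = -0.06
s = -1.32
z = -0.09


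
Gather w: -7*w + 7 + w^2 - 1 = w^2 - 7*w + 6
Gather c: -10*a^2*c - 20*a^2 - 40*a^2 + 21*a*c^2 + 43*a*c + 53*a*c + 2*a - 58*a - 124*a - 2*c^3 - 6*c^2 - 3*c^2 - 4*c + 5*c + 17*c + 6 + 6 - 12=-60*a^2 - 180*a - 2*c^3 + c^2*(21*a - 9) + c*(-10*a^2 + 96*a + 18)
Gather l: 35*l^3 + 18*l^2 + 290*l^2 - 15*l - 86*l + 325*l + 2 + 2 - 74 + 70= 35*l^3 + 308*l^2 + 224*l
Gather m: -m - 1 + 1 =-m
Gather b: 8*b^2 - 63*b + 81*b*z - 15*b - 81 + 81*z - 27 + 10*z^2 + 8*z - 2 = 8*b^2 + b*(81*z - 78) + 10*z^2 + 89*z - 110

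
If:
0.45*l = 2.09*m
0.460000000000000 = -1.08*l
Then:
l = -0.43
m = -0.09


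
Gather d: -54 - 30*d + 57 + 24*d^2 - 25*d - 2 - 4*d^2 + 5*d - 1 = 20*d^2 - 50*d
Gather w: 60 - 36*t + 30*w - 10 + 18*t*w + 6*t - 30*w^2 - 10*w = -30*t - 30*w^2 + w*(18*t + 20) + 50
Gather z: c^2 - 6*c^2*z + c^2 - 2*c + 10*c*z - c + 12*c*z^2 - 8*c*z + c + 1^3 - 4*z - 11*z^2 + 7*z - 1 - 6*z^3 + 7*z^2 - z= 2*c^2 - 2*c - 6*z^3 + z^2*(12*c - 4) + z*(-6*c^2 + 2*c + 2)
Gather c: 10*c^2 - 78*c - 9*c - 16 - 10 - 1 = 10*c^2 - 87*c - 27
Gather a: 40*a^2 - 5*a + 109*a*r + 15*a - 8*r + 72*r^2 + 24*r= 40*a^2 + a*(109*r + 10) + 72*r^2 + 16*r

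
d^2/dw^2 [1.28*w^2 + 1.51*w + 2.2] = 2.56000000000000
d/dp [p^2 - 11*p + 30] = 2*p - 11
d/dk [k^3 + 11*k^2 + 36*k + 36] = 3*k^2 + 22*k + 36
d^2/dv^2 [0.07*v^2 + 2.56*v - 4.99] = 0.140000000000000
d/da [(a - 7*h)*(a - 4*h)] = 2*a - 11*h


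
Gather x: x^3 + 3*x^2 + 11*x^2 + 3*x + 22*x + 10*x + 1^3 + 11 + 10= x^3 + 14*x^2 + 35*x + 22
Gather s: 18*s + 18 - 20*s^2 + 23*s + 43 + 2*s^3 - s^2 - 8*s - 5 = 2*s^3 - 21*s^2 + 33*s + 56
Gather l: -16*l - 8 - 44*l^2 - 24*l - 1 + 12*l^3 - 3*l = 12*l^3 - 44*l^2 - 43*l - 9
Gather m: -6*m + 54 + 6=60 - 6*m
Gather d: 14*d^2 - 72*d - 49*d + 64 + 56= 14*d^2 - 121*d + 120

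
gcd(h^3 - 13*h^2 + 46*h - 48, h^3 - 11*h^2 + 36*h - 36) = h^2 - 5*h + 6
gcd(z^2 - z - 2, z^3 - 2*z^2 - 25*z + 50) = z - 2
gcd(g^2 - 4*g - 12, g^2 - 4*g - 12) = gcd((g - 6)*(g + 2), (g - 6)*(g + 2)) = g^2 - 4*g - 12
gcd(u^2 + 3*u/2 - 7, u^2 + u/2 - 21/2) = u + 7/2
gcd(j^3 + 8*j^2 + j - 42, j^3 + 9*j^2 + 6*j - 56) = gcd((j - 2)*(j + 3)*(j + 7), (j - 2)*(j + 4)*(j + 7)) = j^2 + 5*j - 14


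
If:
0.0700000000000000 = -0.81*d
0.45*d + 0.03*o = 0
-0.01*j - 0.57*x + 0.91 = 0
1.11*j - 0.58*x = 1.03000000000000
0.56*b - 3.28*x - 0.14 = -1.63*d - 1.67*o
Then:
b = 5.81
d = -0.09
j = 1.75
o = 1.30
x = 1.57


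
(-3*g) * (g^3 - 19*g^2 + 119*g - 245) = -3*g^4 + 57*g^3 - 357*g^2 + 735*g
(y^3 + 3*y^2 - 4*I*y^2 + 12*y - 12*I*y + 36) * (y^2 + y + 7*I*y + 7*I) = y^5 + 4*y^4 + 3*I*y^4 + 43*y^3 + 12*I*y^3 + 160*y^2 + 93*I*y^2 + 120*y + 336*I*y + 252*I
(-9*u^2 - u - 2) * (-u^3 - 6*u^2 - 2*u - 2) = 9*u^5 + 55*u^4 + 26*u^3 + 32*u^2 + 6*u + 4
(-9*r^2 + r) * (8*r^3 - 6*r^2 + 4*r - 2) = -72*r^5 + 62*r^4 - 42*r^3 + 22*r^2 - 2*r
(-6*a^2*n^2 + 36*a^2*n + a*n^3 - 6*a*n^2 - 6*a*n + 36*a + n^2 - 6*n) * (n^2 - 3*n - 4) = -6*a^2*n^4 + 54*a^2*n^3 - 84*a^2*n^2 - 144*a^2*n + a*n^5 - 9*a*n^4 + 8*a*n^3 + 78*a*n^2 - 84*a*n - 144*a + n^4 - 9*n^3 + 14*n^2 + 24*n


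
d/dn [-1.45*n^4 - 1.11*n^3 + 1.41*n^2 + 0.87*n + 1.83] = -5.8*n^3 - 3.33*n^2 + 2.82*n + 0.87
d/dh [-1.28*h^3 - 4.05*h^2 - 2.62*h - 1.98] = -3.84*h^2 - 8.1*h - 2.62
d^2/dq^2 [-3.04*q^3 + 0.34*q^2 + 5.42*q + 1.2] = 0.68 - 18.24*q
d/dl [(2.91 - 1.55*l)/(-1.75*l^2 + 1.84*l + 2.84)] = (-2.7125*l^2 + 10.185*l - 9.7564)/(3.0625*l^4 - 6.44*l^3 - 6.5544*l^2 + 10.4512*l + 8.0656)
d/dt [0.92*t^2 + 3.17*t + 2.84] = 1.84*t + 3.17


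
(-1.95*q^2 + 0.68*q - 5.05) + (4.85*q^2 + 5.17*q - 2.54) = 2.9*q^2 + 5.85*q - 7.59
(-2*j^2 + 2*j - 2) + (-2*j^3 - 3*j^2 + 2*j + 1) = -2*j^3 - 5*j^2 + 4*j - 1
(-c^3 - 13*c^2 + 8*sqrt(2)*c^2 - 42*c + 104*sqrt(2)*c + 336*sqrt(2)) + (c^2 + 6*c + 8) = -c^3 - 12*c^2 + 8*sqrt(2)*c^2 - 36*c + 104*sqrt(2)*c + 8 + 336*sqrt(2)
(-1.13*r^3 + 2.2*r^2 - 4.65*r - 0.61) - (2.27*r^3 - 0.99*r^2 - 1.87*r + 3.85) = -3.4*r^3 + 3.19*r^2 - 2.78*r - 4.46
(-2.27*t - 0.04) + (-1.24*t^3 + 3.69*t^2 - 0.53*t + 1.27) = -1.24*t^3 + 3.69*t^2 - 2.8*t + 1.23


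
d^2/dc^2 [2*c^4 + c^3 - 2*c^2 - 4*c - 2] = 24*c^2 + 6*c - 4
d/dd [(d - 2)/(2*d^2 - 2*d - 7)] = (-2*d^2 + 8*d - 11)/(4*d^4 - 8*d^3 - 24*d^2 + 28*d + 49)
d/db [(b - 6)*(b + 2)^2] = (b + 2)*(3*b - 10)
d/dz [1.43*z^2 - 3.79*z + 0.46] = 2.86*z - 3.79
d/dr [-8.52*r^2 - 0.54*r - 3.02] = -17.04*r - 0.54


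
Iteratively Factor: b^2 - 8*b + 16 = (b - 4)*(b - 4)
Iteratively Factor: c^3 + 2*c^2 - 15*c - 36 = (c + 3)*(c^2 - c - 12) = (c - 4)*(c + 3)*(c + 3)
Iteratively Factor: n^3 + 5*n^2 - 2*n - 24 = (n + 4)*(n^2 + n - 6) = (n + 3)*(n + 4)*(n - 2)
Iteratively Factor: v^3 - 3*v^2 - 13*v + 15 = (v - 1)*(v^2 - 2*v - 15) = (v - 5)*(v - 1)*(v + 3)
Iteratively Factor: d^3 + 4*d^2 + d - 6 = (d + 2)*(d^2 + 2*d - 3) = (d + 2)*(d + 3)*(d - 1)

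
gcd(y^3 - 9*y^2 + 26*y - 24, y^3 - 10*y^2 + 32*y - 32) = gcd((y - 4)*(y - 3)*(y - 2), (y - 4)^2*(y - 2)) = y^2 - 6*y + 8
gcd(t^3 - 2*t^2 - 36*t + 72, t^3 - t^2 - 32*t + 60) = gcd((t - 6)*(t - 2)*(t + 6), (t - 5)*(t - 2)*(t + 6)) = t^2 + 4*t - 12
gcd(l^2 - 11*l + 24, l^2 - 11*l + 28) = 1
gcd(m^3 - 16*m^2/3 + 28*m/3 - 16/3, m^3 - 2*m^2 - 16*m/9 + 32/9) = m^2 - 10*m/3 + 8/3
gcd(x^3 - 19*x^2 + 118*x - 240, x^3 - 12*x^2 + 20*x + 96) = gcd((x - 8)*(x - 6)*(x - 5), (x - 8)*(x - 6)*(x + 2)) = x^2 - 14*x + 48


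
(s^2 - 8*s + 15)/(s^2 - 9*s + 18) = (s - 5)/(s - 6)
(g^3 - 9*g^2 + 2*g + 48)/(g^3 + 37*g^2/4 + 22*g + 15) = 4*(g^2 - 11*g + 24)/(4*g^2 + 29*g + 30)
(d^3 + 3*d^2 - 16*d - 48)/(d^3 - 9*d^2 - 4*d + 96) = (d + 4)/(d - 8)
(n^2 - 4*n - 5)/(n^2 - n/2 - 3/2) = 2*(n - 5)/(2*n - 3)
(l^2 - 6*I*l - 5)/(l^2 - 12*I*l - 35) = (l - I)/(l - 7*I)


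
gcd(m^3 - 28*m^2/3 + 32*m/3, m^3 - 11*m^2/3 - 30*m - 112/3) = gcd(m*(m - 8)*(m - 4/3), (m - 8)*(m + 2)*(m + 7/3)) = m - 8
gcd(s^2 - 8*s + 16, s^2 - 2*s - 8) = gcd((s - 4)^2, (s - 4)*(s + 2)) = s - 4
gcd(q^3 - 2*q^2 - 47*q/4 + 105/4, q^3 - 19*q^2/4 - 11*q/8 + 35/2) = q - 5/2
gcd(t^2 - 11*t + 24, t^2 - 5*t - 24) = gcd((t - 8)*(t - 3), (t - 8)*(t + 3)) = t - 8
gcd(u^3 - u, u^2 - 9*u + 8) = u - 1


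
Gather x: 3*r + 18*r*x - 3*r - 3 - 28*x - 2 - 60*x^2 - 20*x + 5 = -60*x^2 + x*(18*r - 48)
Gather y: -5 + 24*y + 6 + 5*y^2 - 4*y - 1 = 5*y^2 + 20*y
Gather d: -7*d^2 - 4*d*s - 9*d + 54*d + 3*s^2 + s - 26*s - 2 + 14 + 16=-7*d^2 + d*(45 - 4*s) + 3*s^2 - 25*s + 28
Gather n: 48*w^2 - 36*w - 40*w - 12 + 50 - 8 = 48*w^2 - 76*w + 30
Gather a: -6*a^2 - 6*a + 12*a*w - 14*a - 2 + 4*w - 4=-6*a^2 + a*(12*w - 20) + 4*w - 6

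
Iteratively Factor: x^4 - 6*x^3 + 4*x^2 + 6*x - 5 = (x - 1)*(x^3 - 5*x^2 - x + 5) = (x - 1)^2*(x^2 - 4*x - 5) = (x - 5)*(x - 1)^2*(x + 1)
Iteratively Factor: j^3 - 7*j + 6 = (j - 2)*(j^2 + 2*j - 3) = (j - 2)*(j - 1)*(j + 3)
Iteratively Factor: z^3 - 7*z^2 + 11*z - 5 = (z - 1)*(z^2 - 6*z + 5) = (z - 5)*(z - 1)*(z - 1)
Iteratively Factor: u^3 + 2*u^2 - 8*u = (u - 2)*(u^2 + 4*u) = u*(u - 2)*(u + 4)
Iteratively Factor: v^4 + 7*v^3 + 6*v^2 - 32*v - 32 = (v + 4)*(v^3 + 3*v^2 - 6*v - 8) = (v - 2)*(v + 4)*(v^2 + 5*v + 4) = (v - 2)*(v + 4)^2*(v + 1)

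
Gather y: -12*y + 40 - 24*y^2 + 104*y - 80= -24*y^2 + 92*y - 40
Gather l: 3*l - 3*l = 0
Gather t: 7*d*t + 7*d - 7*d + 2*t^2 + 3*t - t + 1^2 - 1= 2*t^2 + t*(7*d + 2)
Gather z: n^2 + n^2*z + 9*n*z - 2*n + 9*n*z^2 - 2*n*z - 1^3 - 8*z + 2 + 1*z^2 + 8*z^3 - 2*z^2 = n^2 - 2*n + 8*z^3 + z^2*(9*n - 1) + z*(n^2 + 7*n - 8) + 1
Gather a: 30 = 30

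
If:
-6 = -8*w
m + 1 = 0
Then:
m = -1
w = 3/4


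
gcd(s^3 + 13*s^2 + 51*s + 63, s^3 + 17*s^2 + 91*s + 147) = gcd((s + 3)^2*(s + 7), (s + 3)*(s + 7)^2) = s^2 + 10*s + 21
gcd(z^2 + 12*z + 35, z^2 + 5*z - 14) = z + 7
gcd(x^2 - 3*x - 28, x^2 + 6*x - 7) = 1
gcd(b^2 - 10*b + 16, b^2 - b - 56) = b - 8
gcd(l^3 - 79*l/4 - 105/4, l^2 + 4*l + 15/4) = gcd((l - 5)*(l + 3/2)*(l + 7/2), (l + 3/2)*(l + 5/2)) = l + 3/2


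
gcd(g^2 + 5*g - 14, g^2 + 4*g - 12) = g - 2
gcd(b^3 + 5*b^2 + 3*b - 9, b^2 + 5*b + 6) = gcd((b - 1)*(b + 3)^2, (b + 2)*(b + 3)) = b + 3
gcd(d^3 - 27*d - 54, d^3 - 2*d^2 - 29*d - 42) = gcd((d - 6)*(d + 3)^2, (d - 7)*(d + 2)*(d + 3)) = d + 3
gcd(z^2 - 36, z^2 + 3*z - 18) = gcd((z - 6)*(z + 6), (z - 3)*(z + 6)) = z + 6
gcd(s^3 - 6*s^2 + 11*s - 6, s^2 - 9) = s - 3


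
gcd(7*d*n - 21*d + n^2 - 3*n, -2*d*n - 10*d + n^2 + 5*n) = 1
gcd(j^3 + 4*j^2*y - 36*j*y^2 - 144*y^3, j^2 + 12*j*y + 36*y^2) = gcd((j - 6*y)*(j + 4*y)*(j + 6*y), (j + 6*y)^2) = j + 6*y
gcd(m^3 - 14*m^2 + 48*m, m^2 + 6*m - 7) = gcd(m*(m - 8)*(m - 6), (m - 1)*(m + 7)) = 1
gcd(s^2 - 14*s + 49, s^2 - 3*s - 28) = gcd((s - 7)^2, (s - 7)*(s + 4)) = s - 7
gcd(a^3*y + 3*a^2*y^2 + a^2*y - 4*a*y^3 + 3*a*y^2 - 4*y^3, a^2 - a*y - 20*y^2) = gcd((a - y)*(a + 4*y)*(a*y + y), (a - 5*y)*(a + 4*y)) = a + 4*y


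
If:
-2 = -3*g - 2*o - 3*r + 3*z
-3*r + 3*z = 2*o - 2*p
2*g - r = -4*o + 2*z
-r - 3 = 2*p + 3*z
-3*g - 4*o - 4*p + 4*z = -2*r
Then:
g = 186/175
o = -43/50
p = -104/175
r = -8/25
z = -87/175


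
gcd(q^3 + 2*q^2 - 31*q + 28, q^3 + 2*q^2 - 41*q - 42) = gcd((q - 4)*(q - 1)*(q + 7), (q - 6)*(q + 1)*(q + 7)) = q + 7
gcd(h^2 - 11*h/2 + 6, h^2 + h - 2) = 1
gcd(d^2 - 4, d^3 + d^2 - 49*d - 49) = 1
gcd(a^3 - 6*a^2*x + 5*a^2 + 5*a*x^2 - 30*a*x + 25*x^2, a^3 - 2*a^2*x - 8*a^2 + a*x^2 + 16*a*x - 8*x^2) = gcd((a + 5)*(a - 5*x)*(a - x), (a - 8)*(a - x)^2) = -a + x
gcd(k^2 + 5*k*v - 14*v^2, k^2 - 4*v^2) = -k + 2*v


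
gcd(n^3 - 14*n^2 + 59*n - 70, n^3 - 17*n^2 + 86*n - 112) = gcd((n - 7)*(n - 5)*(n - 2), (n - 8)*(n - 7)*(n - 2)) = n^2 - 9*n + 14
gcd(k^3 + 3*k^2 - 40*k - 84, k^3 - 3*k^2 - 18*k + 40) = 1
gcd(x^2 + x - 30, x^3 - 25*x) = x - 5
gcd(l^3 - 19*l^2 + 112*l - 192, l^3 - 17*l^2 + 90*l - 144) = l^2 - 11*l + 24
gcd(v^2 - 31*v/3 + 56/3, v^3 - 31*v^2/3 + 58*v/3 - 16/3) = v - 8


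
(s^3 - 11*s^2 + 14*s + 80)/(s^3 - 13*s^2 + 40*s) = (s + 2)/s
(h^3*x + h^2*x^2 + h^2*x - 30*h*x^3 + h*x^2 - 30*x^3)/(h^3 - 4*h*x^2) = x*(h^3 + h^2*x + h^2 - 30*h*x^2 + h*x - 30*x^2)/(h*(h^2 - 4*x^2))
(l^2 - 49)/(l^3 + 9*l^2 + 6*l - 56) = (l - 7)/(l^2 + 2*l - 8)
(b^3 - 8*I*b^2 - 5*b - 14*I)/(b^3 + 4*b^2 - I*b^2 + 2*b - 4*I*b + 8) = (b - 7*I)/(b + 4)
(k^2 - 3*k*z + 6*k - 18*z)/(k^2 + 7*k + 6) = (k - 3*z)/(k + 1)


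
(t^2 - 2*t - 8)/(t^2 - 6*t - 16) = (t - 4)/(t - 8)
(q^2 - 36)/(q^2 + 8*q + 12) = (q - 6)/(q + 2)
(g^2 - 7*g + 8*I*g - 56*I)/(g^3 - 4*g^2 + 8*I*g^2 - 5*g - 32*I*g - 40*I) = (g - 7)/(g^2 - 4*g - 5)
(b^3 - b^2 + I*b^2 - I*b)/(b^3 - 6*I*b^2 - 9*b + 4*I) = b*(b^2 - b + I*b - I)/(b^3 - 6*I*b^2 - 9*b + 4*I)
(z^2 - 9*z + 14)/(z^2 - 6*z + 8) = (z - 7)/(z - 4)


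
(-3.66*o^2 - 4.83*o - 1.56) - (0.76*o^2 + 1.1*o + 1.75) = -4.42*o^2 - 5.93*o - 3.31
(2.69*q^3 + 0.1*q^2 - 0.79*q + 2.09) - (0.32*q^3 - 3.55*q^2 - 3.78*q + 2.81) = 2.37*q^3 + 3.65*q^2 + 2.99*q - 0.72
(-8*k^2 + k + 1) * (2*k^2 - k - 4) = -16*k^4 + 10*k^3 + 33*k^2 - 5*k - 4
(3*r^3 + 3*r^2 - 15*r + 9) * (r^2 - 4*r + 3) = 3*r^5 - 9*r^4 - 18*r^3 + 78*r^2 - 81*r + 27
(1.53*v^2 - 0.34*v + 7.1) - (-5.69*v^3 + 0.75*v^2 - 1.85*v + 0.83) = 5.69*v^3 + 0.78*v^2 + 1.51*v + 6.27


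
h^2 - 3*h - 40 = (h - 8)*(h + 5)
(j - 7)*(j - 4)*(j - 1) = j^3 - 12*j^2 + 39*j - 28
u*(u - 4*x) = u^2 - 4*u*x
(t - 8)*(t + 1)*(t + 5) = t^3 - 2*t^2 - 43*t - 40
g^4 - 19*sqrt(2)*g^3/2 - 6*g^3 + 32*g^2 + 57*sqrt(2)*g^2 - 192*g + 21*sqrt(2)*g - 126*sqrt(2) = (g - 6)*(g - 7*sqrt(2))*(g - 3*sqrt(2))*(g + sqrt(2)/2)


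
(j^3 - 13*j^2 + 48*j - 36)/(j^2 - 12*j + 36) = j - 1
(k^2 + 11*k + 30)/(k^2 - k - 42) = (k + 5)/(k - 7)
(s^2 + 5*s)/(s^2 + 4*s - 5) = s/(s - 1)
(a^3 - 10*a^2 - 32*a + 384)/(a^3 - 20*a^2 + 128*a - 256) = (a + 6)/(a - 4)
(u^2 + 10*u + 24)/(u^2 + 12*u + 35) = (u^2 + 10*u + 24)/(u^2 + 12*u + 35)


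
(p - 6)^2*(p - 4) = p^3 - 16*p^2 + 84*p - 144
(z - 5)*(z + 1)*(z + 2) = z^3 - 2*z^2 - 13*z - 10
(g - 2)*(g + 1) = g^2 - g - 2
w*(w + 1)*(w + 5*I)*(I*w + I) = I*w^4 - 5*w^3 + 2*I*w^3 - 10*w^2 + I*w^2 - 5*w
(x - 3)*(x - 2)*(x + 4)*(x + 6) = x^4 + 5*x^3 - 20*x^2 - 60*x + 144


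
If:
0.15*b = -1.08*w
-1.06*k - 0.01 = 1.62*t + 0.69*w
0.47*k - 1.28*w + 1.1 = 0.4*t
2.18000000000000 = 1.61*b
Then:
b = 1.35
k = -1.79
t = 1.25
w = -0.19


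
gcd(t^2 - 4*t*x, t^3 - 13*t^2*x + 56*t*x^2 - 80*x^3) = -t + 4*x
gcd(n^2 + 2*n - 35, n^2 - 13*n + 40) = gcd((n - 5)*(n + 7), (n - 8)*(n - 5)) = n - 5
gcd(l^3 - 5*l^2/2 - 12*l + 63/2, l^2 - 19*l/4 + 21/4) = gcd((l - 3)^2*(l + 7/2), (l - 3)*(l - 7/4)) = l - 3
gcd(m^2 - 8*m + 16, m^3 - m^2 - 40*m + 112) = m^2 - 8*m + 16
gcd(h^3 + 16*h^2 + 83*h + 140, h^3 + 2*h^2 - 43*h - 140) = h^2 + 9*h + 20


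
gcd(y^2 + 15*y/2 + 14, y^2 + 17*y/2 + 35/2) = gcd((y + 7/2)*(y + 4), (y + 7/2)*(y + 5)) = y + 7/2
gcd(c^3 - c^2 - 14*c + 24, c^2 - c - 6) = c - 3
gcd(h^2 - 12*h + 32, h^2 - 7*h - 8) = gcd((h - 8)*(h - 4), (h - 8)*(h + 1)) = h - 8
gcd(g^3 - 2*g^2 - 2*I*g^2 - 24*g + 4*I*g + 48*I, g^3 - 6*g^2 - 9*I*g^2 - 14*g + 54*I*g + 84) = g^2 + g*(-6 - 2*I) + 12*I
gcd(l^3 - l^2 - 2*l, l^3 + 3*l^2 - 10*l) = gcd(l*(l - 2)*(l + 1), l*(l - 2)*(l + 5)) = l^2 - 2*l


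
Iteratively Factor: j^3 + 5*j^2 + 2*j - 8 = (j + 4)*(j^2 + j - 2) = (j + 2)*(j + 4)*(j - 1)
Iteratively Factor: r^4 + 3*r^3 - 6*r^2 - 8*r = (r + 1)*(r^3 + 2*r^2 - 8*r) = (r + 1)*(r + 4)*(r^2 - 2*r) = (r - 2)*(r + 1)*(r + 4)*(r)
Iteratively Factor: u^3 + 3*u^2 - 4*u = (u)*(u^2 + 3*u - 4) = u*(u + 4)*(u - 1)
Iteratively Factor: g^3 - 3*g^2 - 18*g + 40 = (g - 5)*(g^2 + 2*g - 8) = (g - 5)*(g - 2)*(g + 4)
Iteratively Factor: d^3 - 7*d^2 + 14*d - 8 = (d - 4)*(d^2 - 3*d + 2) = (d - 4)*(d - 1)*(d - 2)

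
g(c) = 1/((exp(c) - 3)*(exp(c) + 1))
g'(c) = -exp(c)/((exp(c) - 3)*(exp(c) + 1)^2) - exp(c)/((exp(c) - 3)^2*(exp(c) + 1)) = 2*(1 - exp(c))*exp(c)/(exp(4*c) - 4*exp(3*c) - 2*exp(2*c) + 12*exp(c) + 9)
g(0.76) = -0.37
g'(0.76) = -0.67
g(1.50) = 0.12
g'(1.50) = -0.47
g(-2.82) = -0.32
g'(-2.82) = 0.01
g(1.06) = -2.26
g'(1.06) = -55.84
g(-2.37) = -0.31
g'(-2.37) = 0.02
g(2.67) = 0.01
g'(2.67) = -0.01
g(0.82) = -0.42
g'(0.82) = -1.01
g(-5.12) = -0.33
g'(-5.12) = 0.00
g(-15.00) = -0.33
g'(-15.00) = 0.00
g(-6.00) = -0.33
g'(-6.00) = 0.00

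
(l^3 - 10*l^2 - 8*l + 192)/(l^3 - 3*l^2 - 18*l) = (l^2 - 4*l - 32)/(l*(l + 3))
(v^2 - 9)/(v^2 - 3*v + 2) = (v^2 - 9)/(v^2 - 3*v + 2)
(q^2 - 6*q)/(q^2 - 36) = q/(q + 6)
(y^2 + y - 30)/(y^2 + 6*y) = (y - 5)/y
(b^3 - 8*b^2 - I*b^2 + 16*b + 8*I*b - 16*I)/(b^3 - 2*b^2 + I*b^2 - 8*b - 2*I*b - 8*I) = (b^2 - b*(4 + I) + 4*I)/(b^2 + b*(2 + I) + 2*I)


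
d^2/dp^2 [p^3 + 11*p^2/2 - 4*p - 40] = 6*p + 11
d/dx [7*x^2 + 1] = 14*x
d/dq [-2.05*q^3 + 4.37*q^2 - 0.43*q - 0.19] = -6.15*q^2 + 8.74*q - 0.43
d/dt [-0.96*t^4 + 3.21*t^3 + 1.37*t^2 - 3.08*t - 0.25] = -3.84*t^3 + 9.63*t^2 + 2.74*t - 3.08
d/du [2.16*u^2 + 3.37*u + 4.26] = 4.32*u + 3.37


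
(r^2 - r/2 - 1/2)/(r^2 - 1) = (r + 1/2)/(r + 1)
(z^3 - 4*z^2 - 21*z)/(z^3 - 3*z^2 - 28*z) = (z + 3)/(z + 4)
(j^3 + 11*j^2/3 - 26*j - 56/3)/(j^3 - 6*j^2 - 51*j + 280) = (3*j^2 - 10*j - 8)/(3*(j^2 - 13*j + 40))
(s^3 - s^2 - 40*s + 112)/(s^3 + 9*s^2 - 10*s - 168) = (s - 4)/(s + 6)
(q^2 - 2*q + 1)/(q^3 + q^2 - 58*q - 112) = (q^2 - 2*q + 1)/(q^3 + q^2 - 58*q - 112)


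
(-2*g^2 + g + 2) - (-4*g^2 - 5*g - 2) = 2*g^2 + 6*g + 4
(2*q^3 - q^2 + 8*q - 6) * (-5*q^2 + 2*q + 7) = -10*q^5 + 9*q^4 - 28*q^3 + 39*q^2 + 44*q - 42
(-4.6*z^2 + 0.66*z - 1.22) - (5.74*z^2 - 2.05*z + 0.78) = -10.34*z^2 + 2.71*z - 2.0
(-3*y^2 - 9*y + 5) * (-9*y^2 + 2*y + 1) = 27*y^4 + 75*y^3 - 66*y^2 + y + 5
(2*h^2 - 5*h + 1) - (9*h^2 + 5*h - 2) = -7*h^2 - 10*h + 3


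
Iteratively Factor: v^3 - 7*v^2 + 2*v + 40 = (v + 2)*(v^2 - 9*v + 20) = (v - 5)*(v + 2)*(v - 4)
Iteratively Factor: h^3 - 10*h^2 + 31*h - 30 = (h - 2)*(h^2 - 8*h + 15) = (h - 5)*(h - 2)*(h - 3)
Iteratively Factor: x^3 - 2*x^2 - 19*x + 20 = (x - 5)*(x^2 + 3*x - 4) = (x - 5)*(x - 1)*(x + 4)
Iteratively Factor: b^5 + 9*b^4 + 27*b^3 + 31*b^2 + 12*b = (b + 4)*(b^4 + 5*b^3 + 7*b^2 + 3*b) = (b + 1)*(b + 4)*(b^3 + 4*b^2 + 3*b) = b*(b + 1)*(b + 4)*(b^2 + 4*b + 3) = b*(b + 1)^2*(b + 4)*(b + 3)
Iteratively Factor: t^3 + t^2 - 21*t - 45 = (t + 3)*(t^2 - 2*t - 15) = (t - 5)*(t + 3)*(t + 3)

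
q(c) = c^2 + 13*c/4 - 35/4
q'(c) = 2*c + 13/4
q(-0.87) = -10.82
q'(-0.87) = 1.51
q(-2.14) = -11.13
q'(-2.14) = -1.03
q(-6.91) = 16.54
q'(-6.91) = -10.57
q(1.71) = -0.27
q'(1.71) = 6.67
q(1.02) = -4.39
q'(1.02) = 5.29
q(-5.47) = 3.39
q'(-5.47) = -7.69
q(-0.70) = -10.54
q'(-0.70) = 1.85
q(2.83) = 8.46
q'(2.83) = 8.91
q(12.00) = 174.25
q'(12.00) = 27.25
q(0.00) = -8.75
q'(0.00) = 3.25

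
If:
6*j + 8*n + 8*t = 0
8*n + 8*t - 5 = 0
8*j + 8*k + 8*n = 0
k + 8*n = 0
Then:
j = -5/6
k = 20/21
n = -5/42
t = 125/168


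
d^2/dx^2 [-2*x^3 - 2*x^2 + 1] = -12*x - 4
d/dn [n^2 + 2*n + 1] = 2*n + 2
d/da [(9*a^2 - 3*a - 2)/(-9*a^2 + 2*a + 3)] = (-9*a^2 + 18*a - 5)/(81*a^4 - 36*a^3 - 50*a^2 + 12*a + 9)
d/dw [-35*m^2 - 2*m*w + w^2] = -2*m + 2*w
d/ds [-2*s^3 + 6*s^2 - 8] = 6*s*(2 - s)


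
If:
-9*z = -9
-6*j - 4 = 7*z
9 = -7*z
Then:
No Solution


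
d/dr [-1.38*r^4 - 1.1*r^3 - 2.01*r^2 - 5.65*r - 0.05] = -5.52*r^3 - 3.3*r^2 - 4.02*r - 5.65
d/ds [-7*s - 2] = -7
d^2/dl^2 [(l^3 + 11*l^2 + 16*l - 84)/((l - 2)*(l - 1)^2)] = 6*(5*l + 51)/(l^4 - 4*l^3 + 6*l^2 - 4*l + 1)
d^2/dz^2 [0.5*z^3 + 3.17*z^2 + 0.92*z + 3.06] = 3.0*z + 6.34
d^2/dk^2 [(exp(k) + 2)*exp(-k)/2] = exp(-k)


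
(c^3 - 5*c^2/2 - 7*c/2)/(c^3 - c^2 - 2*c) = (c - 7/2)/(c - 2)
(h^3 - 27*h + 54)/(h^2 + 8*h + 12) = (h^2 - 6*h + 9)/(h + 2)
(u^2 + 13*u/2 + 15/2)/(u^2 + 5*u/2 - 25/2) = (2*u + 3)/(2*u - 5)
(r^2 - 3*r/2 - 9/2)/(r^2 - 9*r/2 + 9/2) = (2*r + 3)/(2*r - 3)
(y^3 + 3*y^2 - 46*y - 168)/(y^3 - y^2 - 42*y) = (y + 4)/y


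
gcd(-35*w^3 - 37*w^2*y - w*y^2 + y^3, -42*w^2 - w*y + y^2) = -7*w + y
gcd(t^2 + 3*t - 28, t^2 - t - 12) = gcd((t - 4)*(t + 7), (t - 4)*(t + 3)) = t - 4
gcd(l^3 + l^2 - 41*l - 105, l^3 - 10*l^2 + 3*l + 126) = l^2 - 4*l - 21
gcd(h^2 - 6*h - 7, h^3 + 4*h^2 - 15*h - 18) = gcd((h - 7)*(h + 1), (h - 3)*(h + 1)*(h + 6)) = h + 1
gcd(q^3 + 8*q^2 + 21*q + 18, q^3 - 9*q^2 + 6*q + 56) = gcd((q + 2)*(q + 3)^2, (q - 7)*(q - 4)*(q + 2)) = q + 2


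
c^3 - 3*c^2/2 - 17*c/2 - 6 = (c - 4)*(c + 1)*(c + 3/2)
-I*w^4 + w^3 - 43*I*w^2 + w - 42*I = (w - 6*I)*(w - I)*(w + 7*I)*(-I*w + 1)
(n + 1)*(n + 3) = n^2 + 4*n + 3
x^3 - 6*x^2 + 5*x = x*(x - 5)*(x - 1)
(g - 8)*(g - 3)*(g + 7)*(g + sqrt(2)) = g^4 - 4*g^3 + sqrt(2)*g^3 - 53*g^2 - 4*sqrt(2)*g^2 - 53*sqrt(2)*g + 168*g + 168*sqrt(2)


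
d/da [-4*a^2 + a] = 1 - 8*a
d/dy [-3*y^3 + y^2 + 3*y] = -9*y^2 + 2*y + 3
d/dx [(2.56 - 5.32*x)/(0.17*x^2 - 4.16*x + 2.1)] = (0.9044*x^2 - 0.8704*x - 0.522399999999999)/(0.0289*x^4 - 1.4144*x^3 + 18.0196*x^2 - 17.472*x + 4.41)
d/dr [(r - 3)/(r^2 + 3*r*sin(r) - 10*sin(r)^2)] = (r^2 + 3*r*sin(r) + (3 - r)*(3*r*cos(r) + 2*r + 3*sin(r) - 10*sin(2*r)) - 10*sin(r)^2)/((r - 2*sin(r))^2*(r + 5*sin(r))^2)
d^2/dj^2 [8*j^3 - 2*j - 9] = 48*j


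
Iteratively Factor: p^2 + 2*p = (p + 2)*(p)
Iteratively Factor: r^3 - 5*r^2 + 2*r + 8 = (r - 4)*(r^2 - r - 2) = (r - 4)*(r + 1)*(r - 2)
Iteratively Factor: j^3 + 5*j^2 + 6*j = (j)*(j^2 + 5*j + 6) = j*(j + 2)*(j + 3)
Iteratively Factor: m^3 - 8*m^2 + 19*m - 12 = (m - 4)*(m^2 - 4*m + 3) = (m - 4)*(m - 3)*(m - 1)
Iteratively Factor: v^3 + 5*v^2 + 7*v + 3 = (v + 3)*(v^2 + 2*v + 1) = (v + 1)*(v + 3)*(v + 1)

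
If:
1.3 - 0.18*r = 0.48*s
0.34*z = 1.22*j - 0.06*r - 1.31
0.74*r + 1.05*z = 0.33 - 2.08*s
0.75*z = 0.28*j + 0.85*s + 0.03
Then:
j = 0.76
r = 18.23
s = -4.13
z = -4.36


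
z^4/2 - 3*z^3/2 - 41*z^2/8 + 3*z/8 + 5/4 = (z/2 + 1)*(z - 5)*(z - 1/2)*(z + 1/2)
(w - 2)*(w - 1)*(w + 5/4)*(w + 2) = w^4 + w^3/4 - 21*w^2/4 - w + 5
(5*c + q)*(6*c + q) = 30*c^2 + 11*c*q + q^2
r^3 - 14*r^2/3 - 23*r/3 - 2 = (r - 6)*(r + 1/3)*(r + 1)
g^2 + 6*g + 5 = (g + 1)*(g + 5)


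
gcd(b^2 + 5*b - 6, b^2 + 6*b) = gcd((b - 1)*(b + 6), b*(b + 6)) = b + 6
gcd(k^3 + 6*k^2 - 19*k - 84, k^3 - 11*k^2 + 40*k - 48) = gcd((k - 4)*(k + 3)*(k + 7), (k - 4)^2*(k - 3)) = k - 4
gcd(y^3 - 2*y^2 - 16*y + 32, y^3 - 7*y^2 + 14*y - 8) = y^2 - 6*y + 8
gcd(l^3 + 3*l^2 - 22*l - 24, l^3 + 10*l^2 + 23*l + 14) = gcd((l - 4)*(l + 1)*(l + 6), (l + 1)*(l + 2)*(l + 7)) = l + 1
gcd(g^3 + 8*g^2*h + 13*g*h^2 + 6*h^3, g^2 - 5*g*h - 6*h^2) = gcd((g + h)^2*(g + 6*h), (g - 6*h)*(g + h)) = g + h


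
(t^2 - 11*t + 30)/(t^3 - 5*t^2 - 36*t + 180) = 1/(t + 6)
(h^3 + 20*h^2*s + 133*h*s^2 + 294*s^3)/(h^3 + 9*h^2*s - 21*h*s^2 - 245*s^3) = (-h - 6*s)/(-h + 5*s)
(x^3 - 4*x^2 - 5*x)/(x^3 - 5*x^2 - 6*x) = (x - 5)/(x - 6)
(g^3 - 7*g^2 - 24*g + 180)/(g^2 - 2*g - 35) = (g^2 - 12*g + 36)/(g - 7)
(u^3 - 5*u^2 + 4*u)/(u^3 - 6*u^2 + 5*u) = (u - 4)/(u - 5)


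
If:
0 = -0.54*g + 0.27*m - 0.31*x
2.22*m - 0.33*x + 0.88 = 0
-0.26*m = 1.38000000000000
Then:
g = 16.31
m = -5.31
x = -33.04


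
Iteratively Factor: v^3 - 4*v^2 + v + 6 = (v - 2)*(v^2 - 2*v - 3) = (v - 3)*(v - 2)*(v + 1)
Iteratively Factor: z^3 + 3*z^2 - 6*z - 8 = (z - 2)*(z^2 + 5*z + 4) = (z - 2)*(z + 4)*(z + 1)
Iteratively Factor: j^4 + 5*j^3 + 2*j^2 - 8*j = (j - 1)*(j^3 + 6*j^2 + 8*j) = (j - 1)*(j + 4)*(j^2 + 2*j) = (j - 1)*(j + 2)*(j + 4)*(j)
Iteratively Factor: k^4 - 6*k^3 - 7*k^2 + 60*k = (k)*(k^3 - 6*k^2 - 7*k + 60) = k*(k + 3)*(k^2 - 9*k + 20) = k*(k - 5)*(k + 3)*(k - 4)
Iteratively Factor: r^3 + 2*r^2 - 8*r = (r)*(r^2 + 2*r - 8) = r*(r + 4)*(r - 2)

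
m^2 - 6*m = m*(m - 6)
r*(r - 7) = r^2 - 7*r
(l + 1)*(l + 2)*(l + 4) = l^3 + 7*l^2 + 14*l + 8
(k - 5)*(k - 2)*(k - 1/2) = k^3 - 15*k^2/2 + 27*k/2 - 5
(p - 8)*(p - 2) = p^2 - 10*p + 16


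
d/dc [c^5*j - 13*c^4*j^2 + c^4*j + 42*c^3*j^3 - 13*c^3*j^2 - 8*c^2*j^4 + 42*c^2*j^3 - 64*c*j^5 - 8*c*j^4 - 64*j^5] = j*(5*c^4 - 52*c^3*j + 4*c^3 + 126*c^2*j^2 - 39*c^2*j - 16*c*j^3 + 84*c*j^2 - 64*j^4 - 8*j^3)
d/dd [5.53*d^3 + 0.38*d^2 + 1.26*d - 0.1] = 16.59*d^2 + 0.76*d + 1.26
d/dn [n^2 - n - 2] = 2*n - 1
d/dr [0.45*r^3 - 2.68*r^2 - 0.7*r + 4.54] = 1.35*r^2 - 5.36*r - 0.7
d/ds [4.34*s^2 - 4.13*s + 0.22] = 8.68*s - 4.13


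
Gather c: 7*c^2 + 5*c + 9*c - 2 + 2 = 7*c^2 + 14*c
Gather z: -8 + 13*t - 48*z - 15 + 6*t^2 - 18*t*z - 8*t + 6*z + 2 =6*t^2 + 5*t + z*(-18*t - 42) - 21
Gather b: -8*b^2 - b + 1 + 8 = -8*b^2 - b + 9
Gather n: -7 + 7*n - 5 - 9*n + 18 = 6 - 2*n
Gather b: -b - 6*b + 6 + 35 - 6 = 35 - 7*b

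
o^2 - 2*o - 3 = (o - 3)*(o + 1)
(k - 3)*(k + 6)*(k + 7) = k^3 + 10*k^2 + 3*k - 126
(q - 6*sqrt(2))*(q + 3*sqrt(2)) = q^2 - 3*sqrt(2)*q - 36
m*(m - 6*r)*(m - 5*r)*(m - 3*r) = m^4 - 14*m^3*r + 63*m^2*r^2 - 90*m*r^3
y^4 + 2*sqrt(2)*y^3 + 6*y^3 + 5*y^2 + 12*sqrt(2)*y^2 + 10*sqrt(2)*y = y*(y + 1)*(y + 5)*(y + 2*sqrt(2))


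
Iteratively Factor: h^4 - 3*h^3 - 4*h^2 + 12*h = (h - 2)*(h^3 - h^2 - 6*h) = h*(h - 2)*(h^2 - h - 6) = h*(h - 3)*(h - 2)*(h + 2)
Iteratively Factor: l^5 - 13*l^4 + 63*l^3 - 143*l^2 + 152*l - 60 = (l - 1)*(l^4 - 12*l^3 + 51*l^2 - 92*l + 60) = (l - 2)*(l - 1)*(l^3 - 10*l^2 + 31*l - 30) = (l - 5)*(l - 2)*(l - 1)*(l^2 - 5*l + 6) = (l - 5)*(l - 2)^2*(l - 1)*(l - 3)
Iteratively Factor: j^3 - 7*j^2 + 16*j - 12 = (j - 2)*(j^2 - 5*j + 6) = (j - 2)^2*(j - 3)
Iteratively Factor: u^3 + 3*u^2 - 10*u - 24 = (u + 4)*(u^2 - u - 6) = (u + 2)*(u + 4)*(u - 3)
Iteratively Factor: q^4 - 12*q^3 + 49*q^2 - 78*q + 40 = (q - 5)*(q^3 - 7*q^2 + 14*q - 8) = (q - 5)*(q - 2)*(q^2 - 5*q + 4) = (q - 5)*(q - 4)*(q - 2)*(q - 1)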